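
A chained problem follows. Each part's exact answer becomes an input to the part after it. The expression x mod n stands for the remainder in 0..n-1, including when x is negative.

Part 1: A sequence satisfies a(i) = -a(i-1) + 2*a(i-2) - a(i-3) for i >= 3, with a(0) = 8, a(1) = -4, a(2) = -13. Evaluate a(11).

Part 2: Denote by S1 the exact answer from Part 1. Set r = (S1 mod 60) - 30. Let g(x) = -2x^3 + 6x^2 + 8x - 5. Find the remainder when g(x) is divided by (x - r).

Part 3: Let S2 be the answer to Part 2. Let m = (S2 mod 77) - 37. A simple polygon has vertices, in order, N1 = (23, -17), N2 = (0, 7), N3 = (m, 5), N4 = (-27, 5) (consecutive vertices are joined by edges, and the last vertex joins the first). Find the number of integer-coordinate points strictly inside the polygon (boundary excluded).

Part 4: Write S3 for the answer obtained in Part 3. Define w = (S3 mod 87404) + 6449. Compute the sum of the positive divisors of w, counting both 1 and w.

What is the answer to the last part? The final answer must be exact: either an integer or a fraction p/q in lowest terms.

7336

Part 1: a(3) = -1*(-13) + 2*(-4) - 1*(8) = -3; iterating: a(3)=-3, a(4)=-19, a(5)=26, a(6)=-61, a(7)=132, a(8)=-280, a(9)=605, a(10)=-1297, a(11)=2787; answer 2787
Part 2: S1 = 2787; r = -3; remainder = value at the root: -2*(-3)^3 + 6*(-3)^2 + 8*(-3)^1 - 5 = (54) + (54) + (-24) + (-5) = 79; answer 79
Part 3: S2 = 79; m = -35; cross terms: (23*7 - 0*-17)=161, (0*5 - -35*7)=245, (-35*5 - -27*5)=-40, (-27*-17 - 23*5)=344; twice the area = |710| = 710; area = 355; boundary points = 1 + 1 + 8 + 2 = 12; strictly interior points = area - boundary/2 + 1 = 350; answer 350
Part 4: S3 = 350; w = 6799; 6799 = 13 * 523; sigma = (1 + 13) * (1 + 523) = 14 * 524 = 7336; answer 7336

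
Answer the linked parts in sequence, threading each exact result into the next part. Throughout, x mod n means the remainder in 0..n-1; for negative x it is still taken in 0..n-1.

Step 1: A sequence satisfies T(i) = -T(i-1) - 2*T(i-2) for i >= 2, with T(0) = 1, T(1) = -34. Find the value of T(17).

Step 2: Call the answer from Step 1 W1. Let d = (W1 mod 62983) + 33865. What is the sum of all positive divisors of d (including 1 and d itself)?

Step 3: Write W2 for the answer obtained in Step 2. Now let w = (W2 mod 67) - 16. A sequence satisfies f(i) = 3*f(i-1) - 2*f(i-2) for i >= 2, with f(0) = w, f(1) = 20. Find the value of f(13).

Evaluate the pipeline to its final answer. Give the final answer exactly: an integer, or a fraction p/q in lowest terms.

188390

Step 1: T(2) = -1*(-34) - 2*(1) = 32; iterating: T(2)=32, T(3)=36, T(4)=-100, T(5)=28, T(6)=172, T(7)=-228, T(8)=-116, T(9)=572, T(10)=-340, T(11)=-804, T(12)=1484, T(13)=124, T(14)=-3092, T(15)=2844, T(16)=3340, T(17)=-9028; answer -9028
Step 2: W1 = -9028; d = 87820; 87820 = 2^2 * 5 * 4391; sigma = (1 + 2 + 4) * (1 + 5) * (1 + 4391) = 7 * 6 * 4392 = 184464; answer 184464
Step 3: W2 = 184464; w = -3; f(2) = 3*(20) - 2*(-3) = 66; iterating: f(2)=66, f(3)=158, f(4)=342, f(5)=710, f(6)=1446, f(7)=2918, f(8)=5862, f(9)=11750, f(10)=23526, f(11)=47078, f(12)=94182, f(13)=188390; answer 188390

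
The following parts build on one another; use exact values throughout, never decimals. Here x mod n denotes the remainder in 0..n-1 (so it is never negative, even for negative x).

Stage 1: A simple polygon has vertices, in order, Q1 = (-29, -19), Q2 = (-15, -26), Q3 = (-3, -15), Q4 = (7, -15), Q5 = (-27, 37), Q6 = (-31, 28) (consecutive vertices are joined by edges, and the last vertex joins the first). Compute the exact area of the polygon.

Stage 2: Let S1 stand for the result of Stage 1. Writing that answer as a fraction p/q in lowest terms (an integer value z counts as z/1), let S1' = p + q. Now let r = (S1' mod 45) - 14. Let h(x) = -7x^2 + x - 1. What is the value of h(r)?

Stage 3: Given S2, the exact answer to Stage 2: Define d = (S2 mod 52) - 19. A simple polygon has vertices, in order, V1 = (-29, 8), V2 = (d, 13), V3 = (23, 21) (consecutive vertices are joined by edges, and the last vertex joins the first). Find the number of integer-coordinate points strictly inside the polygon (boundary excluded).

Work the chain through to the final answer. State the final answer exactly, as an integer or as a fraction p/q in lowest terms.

0

Stage 1: cross terms: (-29*-26 - -15*-19)=469, (-15*-15 - -3*-26)=147, (-3*-15 - 7*-15)=150, (7*37 - -27*-15)=-146, (-27*28 - -31*37)=391, (-31*-19 - -29*28)=1401; twice the area = |2412| = 2412; area = 1206; answer 1206
Stage 2: S1 = 1206; threaded value p + q = 1207; r = 23; -7*(23)^2 + 1*(23)^1 - 1 = (-3703) + (23) + (-1) = -3681; answer -3681
Stage 3: S2 = -3681; d = -8; cross terms: (-29*13 - -8*8)=-313, (-8*21 - 23*13)=-467, (23*8 - -29*21)=793; twice the area = |13| = 13; area = 13/2; boundary points = 1 + 1 + 13 = 15; strictly interior points = area - boundary/2 + 1 = 0; answer 0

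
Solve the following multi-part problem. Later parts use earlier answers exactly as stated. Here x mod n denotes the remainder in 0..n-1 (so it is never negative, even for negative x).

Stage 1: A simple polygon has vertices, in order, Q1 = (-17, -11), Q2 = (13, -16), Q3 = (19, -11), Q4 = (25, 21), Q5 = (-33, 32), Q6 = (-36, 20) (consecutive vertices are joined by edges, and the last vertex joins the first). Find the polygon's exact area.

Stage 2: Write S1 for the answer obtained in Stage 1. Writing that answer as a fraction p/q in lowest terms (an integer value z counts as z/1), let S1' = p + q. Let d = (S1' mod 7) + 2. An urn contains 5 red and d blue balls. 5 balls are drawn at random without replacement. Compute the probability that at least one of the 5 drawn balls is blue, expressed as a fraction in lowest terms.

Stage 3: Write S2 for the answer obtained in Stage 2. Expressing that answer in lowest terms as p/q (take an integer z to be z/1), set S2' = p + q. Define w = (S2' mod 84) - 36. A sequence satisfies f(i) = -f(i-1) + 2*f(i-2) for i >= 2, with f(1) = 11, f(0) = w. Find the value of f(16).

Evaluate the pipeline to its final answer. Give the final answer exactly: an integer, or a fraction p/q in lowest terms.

786467

Stage 1: cross terms: (-17*-16 - 13*-11)=415, (13*-11 - 19*-16)=161, (19*21 - 25*-11)=674, (25*32 - -33*21)=1493, (-33*20 - -36*32)=492, (-36*-11 - -17*20)=736; twice the area = |3971| = 3971; area = 3971/2; answer 3971/2
Stage 2: S1 = 3971/2; threaded value p + q = 3973; d = 6; total draws C(11,5) = 462; complement C(5,5) = 1; favorable 462 - 1 = 461; P = 461/462; answer 461/462
Stage 3: S2 = 461/462; threaded value p + q = 923; w = 47; f(2) = -1*(11) + 2*(47) = 83; iterating: f(2)=83, f(3)=-61, f(4)=227, f(5)=-349, f(6)=803, f(7)=-1501, f(8)=3107, f(9)=-6109, f(10)=12323, f(11)=-24541, f(12)=49187, f(13)=-98269, f(14)=196643, f(15)=-393181, f(16)=786467; answer 786467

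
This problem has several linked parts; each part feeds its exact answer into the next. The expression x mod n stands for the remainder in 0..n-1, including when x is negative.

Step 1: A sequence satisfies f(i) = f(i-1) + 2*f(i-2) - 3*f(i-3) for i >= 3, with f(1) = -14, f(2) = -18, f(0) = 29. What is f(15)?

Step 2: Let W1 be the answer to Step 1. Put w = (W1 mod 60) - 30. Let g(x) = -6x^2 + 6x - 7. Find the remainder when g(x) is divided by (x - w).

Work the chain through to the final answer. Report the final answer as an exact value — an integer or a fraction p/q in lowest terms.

-4879

Step 1: f(3) = 1*(-18) + 2*(-14) - 3*(29) = -133; iterating: f(3)=-133, f(4)=-127, f(5)=-339, f(6)=-194, f(7)=-491, f(8)=138, f(9)=-262, f(10)=1487, f(11)=549, f(12)=4309, f(13)=946, f(14)=7917, f(15)=-3118; answer -3118
Step 2: W1 = -3118; w = -28; remainder = value at the root: -6*(-28)^2 + 6*(-28)^1 - 7 = (-4704) + (-168) + (-7) = -4879; answer -4879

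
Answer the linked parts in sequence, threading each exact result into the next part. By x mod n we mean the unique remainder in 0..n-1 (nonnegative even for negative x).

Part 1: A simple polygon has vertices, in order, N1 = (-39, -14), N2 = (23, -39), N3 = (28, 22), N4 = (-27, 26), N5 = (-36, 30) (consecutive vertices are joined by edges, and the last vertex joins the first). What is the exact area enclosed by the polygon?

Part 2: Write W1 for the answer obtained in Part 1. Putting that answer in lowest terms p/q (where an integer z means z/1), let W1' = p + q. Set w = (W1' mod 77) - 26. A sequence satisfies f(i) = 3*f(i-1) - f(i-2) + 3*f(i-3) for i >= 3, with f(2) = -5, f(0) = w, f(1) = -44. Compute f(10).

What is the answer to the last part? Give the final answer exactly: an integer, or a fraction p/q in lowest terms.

Part 1: cross terms: (-39*-39 - 23*-14)=1843, (23*22 - 28*-39)=1598, (28*26 - -27*22)=1322, (-27*30 - -36*26)=126, (-36*-14 - -39*30)=1674; twice the area = |6563| = 6563; area = 6563/2; answer 6563/2
Part 2: W1 = 6563/2; threaded value p + q = 6565; w = -6; f(3) = 3*(-5) - 1*(-44) + 3*(-6) = 11; iterating: f(3)=11, f(4)=-94, f(5)=-308, f(6)=-797, f(7)=-2365, f(8)=-7222, f(9)=-21692, f(10)=-64949; answer -64949

-64949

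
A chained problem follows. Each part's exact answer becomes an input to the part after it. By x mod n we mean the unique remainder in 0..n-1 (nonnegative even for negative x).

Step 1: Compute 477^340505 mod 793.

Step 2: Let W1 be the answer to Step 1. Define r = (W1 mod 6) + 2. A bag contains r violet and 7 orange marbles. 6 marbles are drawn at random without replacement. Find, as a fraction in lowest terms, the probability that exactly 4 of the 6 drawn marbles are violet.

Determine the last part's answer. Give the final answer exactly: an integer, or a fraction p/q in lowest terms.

105/572

Step 1: squarings mod 793: 477^1=477, 477^2=731, 477^4=672, 477^8=367, 477^16=672, 477^32=367, 477^64=672, 477^128=367, 477^256=672, 477^512=367, 477^1024=672, 477^2048=367, 477^4096=672, 477^8192=367, 477^16384=672, 477^32768=367, 477^65536=672, 477^131072=367, 477^262144=672; 477^340505 = 477^1 * 477^8 * 477^16 * 477^512 * 477^4096 * 477^8192 * 477^65536 * 477^262144 = 172 (mod 793); answer 172
Step 2: W1 = 172; r = 6; total draws C(13,6) = 1716; favorable C(6,4)*C(7,2) = 315; P = 105/572; answer 105/572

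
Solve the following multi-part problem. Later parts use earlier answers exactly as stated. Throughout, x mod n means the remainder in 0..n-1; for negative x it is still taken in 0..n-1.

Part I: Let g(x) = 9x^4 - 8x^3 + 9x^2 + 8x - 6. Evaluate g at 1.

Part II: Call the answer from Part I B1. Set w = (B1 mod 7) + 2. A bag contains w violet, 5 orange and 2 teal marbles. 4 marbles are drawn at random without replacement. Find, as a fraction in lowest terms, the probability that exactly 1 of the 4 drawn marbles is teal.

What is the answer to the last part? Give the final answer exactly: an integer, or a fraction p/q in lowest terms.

Part I: 9*(1)^4 - 8*(1)^3 + 9*(1)^2 + 8*(1)^1 - 6 = (9) + (-8) + (9) + (8) + (-6) = 12; answer 12
Part II: B1 = 12; w = 7; total draws C(14,4) = 1001; favorable C(2,1)*C(12,3) = 440; P = 40/91; answer 40/91

40/91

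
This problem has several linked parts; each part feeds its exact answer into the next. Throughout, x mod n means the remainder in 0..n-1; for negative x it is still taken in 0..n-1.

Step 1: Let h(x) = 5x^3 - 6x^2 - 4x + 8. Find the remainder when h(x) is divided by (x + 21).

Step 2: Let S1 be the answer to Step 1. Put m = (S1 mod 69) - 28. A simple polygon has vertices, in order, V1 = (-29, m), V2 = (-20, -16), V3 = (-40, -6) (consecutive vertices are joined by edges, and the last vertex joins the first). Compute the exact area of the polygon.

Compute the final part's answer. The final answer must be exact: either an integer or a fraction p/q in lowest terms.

Step 1: remainder = value at the root: 5*(-21)^3 - 6*(-21)^2 - 4*(-21)^1 + 8 = (-46305) + (-2646) + (84) + (8) = -48859; answer -48859
Step 2: S1 = -48859; m = 34; cross terms: (-29*-16 - -20*34)=1144, (-20*-6 - -40*-16)=-520, (-40*34 - -29*-6)=-1534; twice the area = |-910| = 910; area = 455; answer 455

455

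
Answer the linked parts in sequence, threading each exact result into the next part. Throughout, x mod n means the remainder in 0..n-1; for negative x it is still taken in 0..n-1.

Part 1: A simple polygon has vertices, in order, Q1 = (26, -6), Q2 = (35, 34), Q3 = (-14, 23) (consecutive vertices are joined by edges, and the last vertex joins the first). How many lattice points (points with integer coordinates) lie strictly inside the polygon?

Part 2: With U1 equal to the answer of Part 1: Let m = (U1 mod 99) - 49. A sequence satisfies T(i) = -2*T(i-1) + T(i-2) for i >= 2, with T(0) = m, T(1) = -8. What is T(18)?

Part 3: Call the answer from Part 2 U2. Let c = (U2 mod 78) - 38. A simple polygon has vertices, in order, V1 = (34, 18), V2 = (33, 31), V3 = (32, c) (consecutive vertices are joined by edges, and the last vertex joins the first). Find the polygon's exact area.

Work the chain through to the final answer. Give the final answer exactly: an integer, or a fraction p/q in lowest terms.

38

Part 1: cross terms: (26*34 - 35*-6)=1094, (35*23 - -14*34)=1281, (-14*-6 - 26*23)=-514; twice the area = |1861| = 1861; area = 1861/2; boundary points = 1 + 1 + 1 = 3; strictly interior points = area - boundary/2 + 1 = 930; answer 930
Part 2: U1 = 930; m = -10; T(2) = -2*(-8) + 1*(-10) = 6; iterating: T(2)=6, T(3)=-20, T(4)=46, T(5)=-112, T(6)=270, T(7)=-652, T(8)=1574, T(9)=-3800, T(10)=9174, T(11)=-22148, T(12)=53470, T(13)=-129088, T(14)=311646, T(15)=-752380, T(16)=1816406, T(17)=-4385192, T(18)=10586790; answer 10586790
Part 3: U2 = 10586790; c = -32; cross terms: (34*31 - 33*18)=460, (33*-32 - 32*31)=-2048, (32*18 - 34*-32)=1664; twice the area = |76| = 76; area = 38; answer 38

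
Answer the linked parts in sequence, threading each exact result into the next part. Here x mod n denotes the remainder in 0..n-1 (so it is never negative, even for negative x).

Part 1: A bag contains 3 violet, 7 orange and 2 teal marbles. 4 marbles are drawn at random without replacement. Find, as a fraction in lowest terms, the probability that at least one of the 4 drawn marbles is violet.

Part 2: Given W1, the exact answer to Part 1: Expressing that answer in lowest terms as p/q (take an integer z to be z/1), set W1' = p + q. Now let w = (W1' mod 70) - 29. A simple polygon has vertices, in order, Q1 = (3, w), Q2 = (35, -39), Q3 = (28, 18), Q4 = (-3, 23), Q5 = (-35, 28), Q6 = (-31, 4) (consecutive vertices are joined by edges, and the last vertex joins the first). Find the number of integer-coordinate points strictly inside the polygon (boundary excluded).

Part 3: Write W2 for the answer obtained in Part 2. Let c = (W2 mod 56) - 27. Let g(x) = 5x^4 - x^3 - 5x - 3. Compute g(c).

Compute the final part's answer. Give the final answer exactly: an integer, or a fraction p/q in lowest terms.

1411484

Part 1: total draws C(12,4) = 495; complement C(9,4) = 126; favorable 495 - 126 = 369; P = 41/55; answer 41/55
Part 2: W1 = 41/55; threaded value p + q = 96; w = -3; cross terms: (3*-39 - 35*-3)=-12, (35*18 - 28*-39)=1722, (28*23 - -3*18)=698, (-3*28 - -35*23)=721, (-35*4 - -31*28)=728, (-31*-3 - 3*4)=81; twice the area = |3938| = 3938; area = 1969; boundary points = 4 + 1 + 1 + 1 + 4 + 1 = 12; strictly interior points = area - boundary/2 + 1 = 1964; answer 1964
Part 3: W2 = 1964; c = -23; 5*(-23)^4 - 1*(-23)^3 - 5*(-23)^1 - 3 = (1399205) + (12167) + (115) + (-3) = 1411484; answer 1411484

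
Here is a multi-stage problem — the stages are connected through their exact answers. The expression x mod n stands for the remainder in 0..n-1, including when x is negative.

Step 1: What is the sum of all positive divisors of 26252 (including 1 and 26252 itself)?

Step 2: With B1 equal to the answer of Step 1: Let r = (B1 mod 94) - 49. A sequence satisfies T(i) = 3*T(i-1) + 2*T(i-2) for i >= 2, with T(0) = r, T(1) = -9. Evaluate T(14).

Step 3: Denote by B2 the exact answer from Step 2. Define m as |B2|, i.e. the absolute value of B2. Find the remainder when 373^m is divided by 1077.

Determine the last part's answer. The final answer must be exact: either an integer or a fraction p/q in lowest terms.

Step 1: 26252 = 2^2 * 6563; sigma = (1 + 2 + 4) * (1 + 6563) = 7 * 6564 = 45948; answer 45948
Step 2: B1 = 45948; r = 27; T(2) = 3*(-9) + 2*(27) = 27; iterating: T(2)=27, T(3)=63, T(4)=243, T(5)=855, T(6)=3051, T(7)=10863, T(8)=38691, T(9)=137799, T(10)=490779, T(11)=1747935, T(12)=6225363, T(13)=22171959, T(14)=78966603; answer 78966603
Step 3: B2 = 78966603; m = 78966603; squarings mod 1077: 373^1=373, 373^2=196, 373^4=721, 373^8=727, 373^16=799, 373^32=817, 373^64=826, 373^128=535, 373^256=820, 373^512=352, 373^1024=49, 373^2048=247, 373^4096=697, 373^8192=82, 373^16384=262, 373^32768=793, 373^65536=958, 373^131072=160, 373^262144=829, 373^524288=115, 373^1048576=301, 373^2097152=133, 373^4194304=457, 373^8388608=988, 373^16777216=382, 373^33554432=529, 373^67108864=898; 373^78966603 = 373^1 * 373^2 * 373^8 * 373^64 * 373^256 * 373^512 * 373^1024 * 373^2048 * 373^8192 * 373^16384 * 373^32768 * 373^262144 * 373^1048576 * 373^2097152 * 373^8388608 * 373^67108864 = 568 (mod 1077); answer 568

568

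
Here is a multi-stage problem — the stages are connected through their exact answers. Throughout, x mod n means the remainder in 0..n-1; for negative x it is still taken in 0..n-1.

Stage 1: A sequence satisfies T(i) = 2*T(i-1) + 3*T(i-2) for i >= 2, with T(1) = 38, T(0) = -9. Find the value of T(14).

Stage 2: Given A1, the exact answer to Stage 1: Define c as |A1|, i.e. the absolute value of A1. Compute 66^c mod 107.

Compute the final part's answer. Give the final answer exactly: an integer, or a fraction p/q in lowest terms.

Stage 1: T(2) = 2*(38) + 3*(-9) = 49; iterating: T(2)=49, T(3)=212, T(4)=571, T(5)=1778, T(6)=5269, T(7)=15872, T(8)=47551, T(9)=142718, T(10)=428089, T(11)=1284332, T(12)=3852931, T(13)=11558858, T(14)=34676509; answer 34676509
Stage 2: A1 = 34676509; c = 34676509; squarings mod 107: 66^1=66, 66^2=76, 66^4=105, 66^8=4, 66^16=16, 66^32=42, 66^64=52, 66^128=29, 66^256=92, 66^512=11, 66^1024=14, 66^2048=89, 66^4096=3, 66^8192=9, 66^16384=81, 66^32768=34, 66^65536=86, 66^131072=13, 66^262144=62, 66^524288=99, 66^1048576=64, 66^2097152=30, 66^4194304=44, 66^8388608=10, 66^16777216=100, 66^33554432=49; 66^34676509 = 66^1 * 66^4 * 66^8 * 66^16 * 66^256 * 66^512 * 66^1024 * 66^2048 * 66^4096 * 66^65536 * 66^1048576 * 66^33554432 = 46 (mod 107); answer 46

46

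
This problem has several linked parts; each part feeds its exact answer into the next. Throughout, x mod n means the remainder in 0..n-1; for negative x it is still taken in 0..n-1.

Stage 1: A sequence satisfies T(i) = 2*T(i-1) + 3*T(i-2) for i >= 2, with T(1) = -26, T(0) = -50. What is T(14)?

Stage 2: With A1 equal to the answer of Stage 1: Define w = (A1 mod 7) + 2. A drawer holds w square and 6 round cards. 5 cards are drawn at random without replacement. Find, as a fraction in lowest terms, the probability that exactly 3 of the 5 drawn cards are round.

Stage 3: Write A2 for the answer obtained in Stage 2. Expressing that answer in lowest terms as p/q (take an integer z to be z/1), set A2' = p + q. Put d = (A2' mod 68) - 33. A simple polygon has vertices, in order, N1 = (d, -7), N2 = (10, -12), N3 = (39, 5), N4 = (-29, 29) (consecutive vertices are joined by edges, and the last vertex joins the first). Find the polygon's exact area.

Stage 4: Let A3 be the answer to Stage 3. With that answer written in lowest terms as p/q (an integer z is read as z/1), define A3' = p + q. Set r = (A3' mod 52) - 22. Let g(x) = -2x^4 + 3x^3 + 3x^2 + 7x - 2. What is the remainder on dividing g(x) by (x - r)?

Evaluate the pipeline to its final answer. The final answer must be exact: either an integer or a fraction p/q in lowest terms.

-239

Stage 1: T(2) = 2*(-26) + 3*(-50) = -202; iterating: T(2)=-202, T(3)=-482, T(4)=-1570, T(5)=-4586, T(6)=-13882, T(7)=-41522, T(8)=-124690, T(9)=-373946, T(10)=-1121962, T(11)=-3365762, T(12)=-10097410, T(13)=-30292106, T(14)=-90876442; answer -90876442
Stage 2: A1 = -90876442; w = 3; total draws C(9,5) = 126; favorable C(6,3)*C(3,2) = 60; P = 10/21; answer 10/21
Stage 3: A2 = 10/21; threaded value p + q = 31; d = -2; cross terms: (-2*-12 - 10*-7)=94, (10*5 - 39*-12)=518, (39*29 - -29*5)=1276, (-29*-7 - -2*29)=261; twice the area = |2149| = 2149; area = 2149/2; answer 2149/2
Stage 4: A3 = 2149/2; threaded value p + q = 2151; r = -3; remainder = value at the root: -2*(-3)^4 + 3*(-3)^3 + 3*(-3)^2 + 7*(-3)^1 - 2 = (-162) + (-81) + (27) + (-21) + (-2) = -239; answer -239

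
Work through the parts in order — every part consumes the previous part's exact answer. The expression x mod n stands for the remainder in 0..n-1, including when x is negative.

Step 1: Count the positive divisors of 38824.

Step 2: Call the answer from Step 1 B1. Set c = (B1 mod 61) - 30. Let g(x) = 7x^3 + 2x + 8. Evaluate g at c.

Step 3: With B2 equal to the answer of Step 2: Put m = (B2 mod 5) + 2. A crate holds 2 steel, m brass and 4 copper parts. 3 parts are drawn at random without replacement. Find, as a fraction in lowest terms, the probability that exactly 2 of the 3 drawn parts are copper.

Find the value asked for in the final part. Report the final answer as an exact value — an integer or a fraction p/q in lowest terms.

Step 1: 38824 = 2^3 * 23 * 211; number of divisors = (3+1) * (1+1) * (1+1) = 16; answer 16
Step 2: B1 = 16; c = -14; 7*(-14)^3 + 2*(-14)^1 + 8 = (-19208) + (-28) + (8) = -19228; answer -19228
Step 3: B2 = -19228; m = 4; total draws C(10,3) = 120; favorable C(4,2)*C(6,1) = 36; P = 3/10; answer 3/10

3/10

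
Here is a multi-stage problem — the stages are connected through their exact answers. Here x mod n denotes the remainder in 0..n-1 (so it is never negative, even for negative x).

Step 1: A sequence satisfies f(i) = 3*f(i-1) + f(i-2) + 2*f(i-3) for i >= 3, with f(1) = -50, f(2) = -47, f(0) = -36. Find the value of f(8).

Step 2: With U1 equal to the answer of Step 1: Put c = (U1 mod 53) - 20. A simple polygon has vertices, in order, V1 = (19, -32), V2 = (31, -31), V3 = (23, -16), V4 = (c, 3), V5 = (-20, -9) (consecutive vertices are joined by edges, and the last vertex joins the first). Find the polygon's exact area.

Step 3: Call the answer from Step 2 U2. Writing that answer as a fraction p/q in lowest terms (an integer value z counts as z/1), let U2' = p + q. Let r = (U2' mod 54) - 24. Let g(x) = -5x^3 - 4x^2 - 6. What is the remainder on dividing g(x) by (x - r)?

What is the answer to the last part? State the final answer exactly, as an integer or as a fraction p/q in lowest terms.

-125315

Step 1: f(3) = 3*(-47) + 1*(-50) + 2*(-36) = -263; iterating: f(3)=-263, f(4)=-936, f(5)=-3165, f(6)=-10957, f(7)=-37908, f(8)=-131011; answer -131011
Step 2: U1 = -131011; c = -15; cross terms: (19*-31 - 31*-32)=403, (31*-16 - 23*-31)=217, (23*3 - -15*-16)=-171, (-15*-9 - -20*3)=195, (-20*-32 - 19*-9)=811; twice the area = |1455| = 1455; area = 1455/2; answer 1455/2
Step 3: U2 = 1455/2; threaded value p + q = 1457; r = 29; remainder = value at the root: -5*(29)^3 - 4*(29)^2 - 6 = (-121945) + (-3364) + (-6) = -125315; answer -125315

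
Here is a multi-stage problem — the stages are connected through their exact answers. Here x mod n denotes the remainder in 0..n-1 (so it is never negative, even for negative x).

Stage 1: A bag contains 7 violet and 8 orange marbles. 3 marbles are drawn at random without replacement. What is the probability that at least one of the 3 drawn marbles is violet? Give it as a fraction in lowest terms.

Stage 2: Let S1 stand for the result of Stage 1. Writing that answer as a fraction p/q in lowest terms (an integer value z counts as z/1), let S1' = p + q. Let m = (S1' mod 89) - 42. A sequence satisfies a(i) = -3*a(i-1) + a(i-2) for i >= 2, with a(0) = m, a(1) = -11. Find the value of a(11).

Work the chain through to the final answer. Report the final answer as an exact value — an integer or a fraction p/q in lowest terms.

Stage 1: total draws C(15,3) = 455; complement C(8,3) = 56; favorable 455 - 56 = 399; P = 57/65; answer 57/65
Stage 2: S1 = 57/65; threaded value p + q = 122; m = -9; a(2) = -3*(-11) + 1*(-9) = 24; iterating: a(2)=24, a(3)=-83, a(4)=273, a(5)=-902, a(6)=2979, a(7)=-9839, a(8)=32496, a(9)=-107327, a(10)=354477, a(11)=-1170758; answer -1170758

-1170758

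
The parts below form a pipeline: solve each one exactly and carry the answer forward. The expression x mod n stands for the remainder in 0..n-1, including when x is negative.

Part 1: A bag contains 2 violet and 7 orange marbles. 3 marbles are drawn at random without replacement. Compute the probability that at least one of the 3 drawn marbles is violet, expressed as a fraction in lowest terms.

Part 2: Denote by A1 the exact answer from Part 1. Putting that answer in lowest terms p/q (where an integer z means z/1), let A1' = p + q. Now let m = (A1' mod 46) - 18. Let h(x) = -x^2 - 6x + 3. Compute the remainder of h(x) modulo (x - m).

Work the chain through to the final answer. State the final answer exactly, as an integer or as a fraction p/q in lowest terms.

Part 1: total draws C(9,3) = 84; complement C(7,3) = 35; favorable 84 - 35 = 49; P = 7/12; answer 7/12
Part 2: A1 = 7/12; threaded value p + q = 19; m = 1; remainder = value at the root: -1*(1)^2 - 6*(1)^1 + 3 = (-1) + (-6) + (3) = -4; answer -4

-4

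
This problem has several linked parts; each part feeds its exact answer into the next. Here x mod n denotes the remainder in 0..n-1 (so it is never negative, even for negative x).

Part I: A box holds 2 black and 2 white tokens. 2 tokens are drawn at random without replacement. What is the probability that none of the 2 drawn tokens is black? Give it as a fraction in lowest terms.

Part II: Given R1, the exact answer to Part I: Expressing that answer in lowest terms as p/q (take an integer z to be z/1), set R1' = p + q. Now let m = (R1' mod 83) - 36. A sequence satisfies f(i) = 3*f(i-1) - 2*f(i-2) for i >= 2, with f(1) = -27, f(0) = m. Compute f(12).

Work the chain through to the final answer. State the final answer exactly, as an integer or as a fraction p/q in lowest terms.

8161

Part I: total draws C(4,2) = 6; favorable C(2,2) = 1; P = 1/6; answer 1/6
Part II: R1 = 1/6; threaded value p + q = 7; m = -29; f(2) = 3*(-27) - 2*(-29) = -23; iterating: f(2)=-23, f(3)=-15, f(4)=1, f(5)=33, f(6)=97, f(7)=225, f(8)=481, f(9)=993, f(10)=2017, f(11)=4065, f(12)=8161; answer 8161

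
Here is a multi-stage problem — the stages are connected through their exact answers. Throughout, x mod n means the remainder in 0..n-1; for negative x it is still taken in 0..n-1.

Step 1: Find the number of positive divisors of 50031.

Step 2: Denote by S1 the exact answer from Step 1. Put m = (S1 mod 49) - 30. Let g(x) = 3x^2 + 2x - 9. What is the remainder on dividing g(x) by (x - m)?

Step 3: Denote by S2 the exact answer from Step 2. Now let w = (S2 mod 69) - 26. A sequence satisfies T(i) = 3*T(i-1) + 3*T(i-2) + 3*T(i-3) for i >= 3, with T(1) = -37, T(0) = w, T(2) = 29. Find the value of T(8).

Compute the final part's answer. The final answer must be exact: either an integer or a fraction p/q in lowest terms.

75834

Step 1: 50031 = 3^3 * 17 * 109; number of divisors = (3+1) * (1+1) * (1+1) = 16; answer 16
Step 2: S1 = 16; m = -14; remainder = value at the root: 3*(-14)^2 + 2*(-14)^1 - 9 = (588) + (-28) + (-9) = 551; answer 551
Step 3: S2 = 551; w = 42; T(3) = 3*(29) + 3*(-37) + 3*(42) = 102; iterating: T(3)=102, T(4)=282, T(5)=1239, T(6)=4869, T(7)=19170, T(8)=75834; answer 75834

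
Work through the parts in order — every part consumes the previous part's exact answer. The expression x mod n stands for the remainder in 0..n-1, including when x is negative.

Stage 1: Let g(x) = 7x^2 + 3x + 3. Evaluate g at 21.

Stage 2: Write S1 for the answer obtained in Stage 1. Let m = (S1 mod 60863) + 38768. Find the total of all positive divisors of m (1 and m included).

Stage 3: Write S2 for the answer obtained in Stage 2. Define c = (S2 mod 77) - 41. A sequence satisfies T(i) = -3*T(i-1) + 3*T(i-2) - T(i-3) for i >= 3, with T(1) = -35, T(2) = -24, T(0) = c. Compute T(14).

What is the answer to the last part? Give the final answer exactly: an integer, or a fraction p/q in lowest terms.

109897590

Stage 1: 7*(21)^2 + 3*(21)^1 + 3 = (3087) + (63) + (3) = 3153; answer 3153
Stage 2: S1 = 3153; m = 41921; 41921 = 11 * 37 * 103; sigma = (1 + 11) * (1 + 37) * (1 + 103) = 12 * 38 * 104 = 47424; answer 47424
Stage 3: S2 = 47424; c = 28; T(3) = -3*(-24) + 3*(-35) - 1*(28) = -61; iterating: T(3)=-61, T(4)=146, T(5)=-597, T(6)=2290, T(7)=-8807, T(8)=33888, T(9)=-130375, T(10)=501596, T(11)=-1929801, T(12)=7424566, T(13)=-28564697, T(14)=109897590; answer 109897590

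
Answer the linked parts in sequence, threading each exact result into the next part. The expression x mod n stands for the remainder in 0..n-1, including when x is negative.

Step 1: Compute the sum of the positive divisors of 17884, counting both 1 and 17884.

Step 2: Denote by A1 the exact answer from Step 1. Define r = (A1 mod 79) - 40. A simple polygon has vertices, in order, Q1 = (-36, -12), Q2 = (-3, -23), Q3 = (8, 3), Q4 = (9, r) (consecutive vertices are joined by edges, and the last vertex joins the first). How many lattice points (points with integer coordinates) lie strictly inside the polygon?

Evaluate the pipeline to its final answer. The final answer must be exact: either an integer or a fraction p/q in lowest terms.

348

Step 1: 17884 = 2^2 * 17 * 263; sigma = (1 + 2 + 4) * (1 + 17) * (1 + 263) = 7 * 18 * 264 = 33264; answer 33264
Step 2: A1 = 33264; r = -35; cross terms: (-36*-23 - -3*-12)=792, (-3*3 - 8*-23)=175, (8*-35 - 9*3)=-307, (9*-12 - -36*-35)=-1368; twice the area = |-708| = 708; area = 354; boundary points = 11 + 1 + 1 + 1 = 14; strictly interior points = area - boundary/2 + 1 = 348; answer 348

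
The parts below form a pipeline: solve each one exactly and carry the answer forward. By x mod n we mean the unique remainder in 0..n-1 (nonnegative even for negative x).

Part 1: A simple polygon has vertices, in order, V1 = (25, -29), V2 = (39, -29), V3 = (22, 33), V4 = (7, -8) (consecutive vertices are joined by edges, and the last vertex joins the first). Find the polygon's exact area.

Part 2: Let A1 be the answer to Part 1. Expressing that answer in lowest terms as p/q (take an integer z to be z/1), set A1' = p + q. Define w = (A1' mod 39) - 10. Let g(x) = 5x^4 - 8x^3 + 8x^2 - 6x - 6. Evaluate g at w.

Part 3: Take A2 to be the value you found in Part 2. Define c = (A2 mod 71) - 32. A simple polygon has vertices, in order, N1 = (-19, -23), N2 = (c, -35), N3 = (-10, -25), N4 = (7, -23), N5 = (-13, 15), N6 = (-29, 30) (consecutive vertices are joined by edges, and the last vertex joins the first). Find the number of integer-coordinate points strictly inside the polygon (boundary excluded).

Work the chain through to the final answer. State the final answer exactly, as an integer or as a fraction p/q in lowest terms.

903

Part 1: cross terms: (25*-29 - 39*-29)=406, (39*33 - 22*-29)=1925, (22*-8 - 7*33)=-407, (7*-29 - 25*-8)=-3; twice the area = |1921| = 1921; area = 1921/2; answer 1921/2
Part 2: A1 = 1921/2; threaded value p + q = 1923; w = 2; 5*(2)^4 - 8*(2)^3 + 8*(2)^2 - 6*(2)^1 - 6 = (80) + (-64) + (32) + (-12) + (-6) = 30; answer 30
Part 3: A2 = 30; c = -2; cross terms: (-19*-35 - -2*-23)=619, (-2*-25 - -10*-35)=-300, (-10*-23 - 7*-25)=405, (7*15 - -13*-23)=-194, (-13*30 - -29*15)=45, (-29*-23 - -19*30)=1237; twice the area = |1812| = 1812; area = 906; boundary points = 1 + 2 + 1 + 2 + 1 + 1 = 8; strictly interior points = area - boundary/2 + 1 = 903; answer 903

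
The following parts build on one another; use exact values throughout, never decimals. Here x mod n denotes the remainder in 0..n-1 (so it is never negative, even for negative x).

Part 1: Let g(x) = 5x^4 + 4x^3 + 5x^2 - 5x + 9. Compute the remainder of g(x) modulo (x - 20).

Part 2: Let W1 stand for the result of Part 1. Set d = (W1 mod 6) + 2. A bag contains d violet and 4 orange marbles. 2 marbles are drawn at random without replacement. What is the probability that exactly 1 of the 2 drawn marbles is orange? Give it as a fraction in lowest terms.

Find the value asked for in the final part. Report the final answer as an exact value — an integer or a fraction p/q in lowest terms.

Part 1: remainder = value at the root: 5*(20)^4 + 4*(20)^3 + 5*(20)^2 - 5*(20)^1 + 9 = (800000) + (32000) + (2000) + (-100) + (9) = 833909; answer 833909
Part 2: W1 = 833909; d = 7; total draws C(11,2) = 55; favorable C(4,1)*C(7,1) = 28; P = 28/55; answer 28/55

28/55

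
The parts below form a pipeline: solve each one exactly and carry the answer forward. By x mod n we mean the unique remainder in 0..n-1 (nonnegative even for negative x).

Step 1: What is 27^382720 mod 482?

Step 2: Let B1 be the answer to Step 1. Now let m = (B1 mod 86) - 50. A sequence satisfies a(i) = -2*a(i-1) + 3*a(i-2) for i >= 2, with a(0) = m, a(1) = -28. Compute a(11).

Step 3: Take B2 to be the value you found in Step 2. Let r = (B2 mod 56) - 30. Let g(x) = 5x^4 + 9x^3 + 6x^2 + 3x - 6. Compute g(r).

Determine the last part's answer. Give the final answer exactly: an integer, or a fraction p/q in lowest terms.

Step 1: squarings mod 482: 27^1=27, 27^2=247, 27^4=277, 27^8=91, 27^16=87, 27^32=339, 27^64=205, 27^128=91, 27^256=87, 27^512=339, 27^1024=205, 27^2048=91, 27^4096=87, 27^8192=339, 27^16384=205, 27^32768=91, 27^65536=87, 27^131072=339, 27^262144=205; 27^382720 = 27^256 * 27^512 * 27^1024 * 27^4096 * 27^16384 * 27^32768 * 27^65536 * 27^262144 = 1 (mod 482); answer 1
Step 2: B1 = 1; m = -49; a(2) = -2*(-28) + 3*(-49) = -91; iterating: a(2)=-91, a(3)=98, a(4)=-469, a(5)=1232, a(6)=-3871, a(7)=11438, a(8)=-34489, a(9)=103292, a(10)=-310051, a(11)=929978; answer 929978
Step 3: B2 = 929978; r = 12; 5*(12)^4 + 9*(12)^3 + 6*(12)^2 + 3*(12)^1 - 6 = (103680) + (15552) + (864) + (36) + (-6) = 120126; answer 120126

120126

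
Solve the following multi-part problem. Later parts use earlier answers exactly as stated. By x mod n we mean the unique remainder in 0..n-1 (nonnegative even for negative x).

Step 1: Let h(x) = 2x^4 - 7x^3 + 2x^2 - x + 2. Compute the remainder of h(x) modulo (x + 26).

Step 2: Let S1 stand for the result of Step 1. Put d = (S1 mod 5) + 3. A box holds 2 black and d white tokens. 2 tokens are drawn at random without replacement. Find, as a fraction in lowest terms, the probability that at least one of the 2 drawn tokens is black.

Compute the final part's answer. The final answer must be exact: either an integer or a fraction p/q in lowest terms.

5/12

Step 1: remainder = value at the root: 2*(-26)^4 - 7*(-26)^3 + 2*(-26)^2 - 1*(-26)^1 + 2 = (913952) + (123032) + (1352) + (26) + (2) = 1038364; answer 1038364
Step 2: S1 = 1038364; d = 7; total draws C(9,2) = 36; complement C(7,2) = 21; favorable 36 - 21 = 15; P = 5/12; answer 5/12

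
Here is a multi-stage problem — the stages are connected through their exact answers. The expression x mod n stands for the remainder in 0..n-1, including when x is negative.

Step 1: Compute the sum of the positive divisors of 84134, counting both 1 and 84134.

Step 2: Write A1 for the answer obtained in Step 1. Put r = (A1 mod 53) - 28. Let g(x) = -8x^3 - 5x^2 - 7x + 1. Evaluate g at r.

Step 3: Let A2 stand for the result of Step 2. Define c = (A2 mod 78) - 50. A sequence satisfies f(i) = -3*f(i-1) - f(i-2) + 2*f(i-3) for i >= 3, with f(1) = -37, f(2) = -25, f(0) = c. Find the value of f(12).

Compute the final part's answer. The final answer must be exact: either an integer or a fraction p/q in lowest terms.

-69160

Step 1: 84134 = 2 * 23 * 31 * 59; sigma = (1 + 2) * (1 + 23) * (1 + 31) * (1 + 59) = 3 * 24 * 32 * 60 = 138240; answer 138240
Step 2: A1 = 138240; r = -12; -8*(-12)^3 - 5*(-12)^2 - 7*(-12)^1 + 1 = (13824) + (-720) + (84) + (1) = 13189; answer 13189
Step 3: A2 = 13189; c = -43; f(3) = -3*(-25) - 1*(-37) + 2*(-43) = 26; iterating: f(3)=26, f(4)=-127, f(5)=305, f(6)=-736, f(7)=1649, f(8)=-3601, f(9)=7682, f(10)=-16147, f(11)=33557, f(12)=-69160; answer -69160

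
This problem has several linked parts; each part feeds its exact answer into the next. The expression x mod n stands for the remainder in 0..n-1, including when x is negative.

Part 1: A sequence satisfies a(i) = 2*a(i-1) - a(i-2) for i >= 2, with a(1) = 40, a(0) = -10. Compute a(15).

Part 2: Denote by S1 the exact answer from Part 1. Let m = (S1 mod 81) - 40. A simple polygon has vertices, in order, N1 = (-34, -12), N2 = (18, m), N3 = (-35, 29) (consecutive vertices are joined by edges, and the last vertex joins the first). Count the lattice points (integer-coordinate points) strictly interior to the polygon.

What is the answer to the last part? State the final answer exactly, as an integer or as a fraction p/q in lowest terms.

Part 1: a(2) = 2*(40) - 1*(-10) = 90; iterating: a(2)=90, a(3)=140, a(4)=190, a(5)=240, a(6)=290, a(7)=340, a(8)=390, a(9)=440, a(10)=490, a(11)=540, a(12)=590, a(13)=640, a(14)=690, a(15)=740; answer 740
Part 2: S1 = 740; m = -29; cross terms: (-34*-29 - 18*-12)=1202, (18*29 - -35*-29)=-493, (-35*-12 - -34*29)=1406; twice the area = |2115| = 2115; area = 2115/2; boundary points = 1 + 1 + 1 = 3; strictly interior points = area - boundary/2 + 1 = 1057; answer 1057

1057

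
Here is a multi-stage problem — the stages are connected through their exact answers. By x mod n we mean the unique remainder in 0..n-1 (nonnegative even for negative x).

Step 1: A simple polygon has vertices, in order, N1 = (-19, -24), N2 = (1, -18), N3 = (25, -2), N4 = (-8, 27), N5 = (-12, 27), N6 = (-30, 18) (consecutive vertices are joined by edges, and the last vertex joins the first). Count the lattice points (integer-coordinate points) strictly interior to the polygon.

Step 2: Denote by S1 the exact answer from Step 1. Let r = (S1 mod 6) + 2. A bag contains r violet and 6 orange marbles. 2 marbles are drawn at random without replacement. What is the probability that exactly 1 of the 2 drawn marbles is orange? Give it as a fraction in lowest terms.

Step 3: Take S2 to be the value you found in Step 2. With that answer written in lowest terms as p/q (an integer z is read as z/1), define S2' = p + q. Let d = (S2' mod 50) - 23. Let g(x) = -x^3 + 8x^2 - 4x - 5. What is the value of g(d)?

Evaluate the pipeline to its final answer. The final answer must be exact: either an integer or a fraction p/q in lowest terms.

Step 1: cross terms: (-19*-18 - 1*-24)=366, (1*-2 - 25*-18)=448, (25*27 - -8*-2)=659, (-8*27 - -12*27)=108, (-12*18 - -30*27)=594, (-30*-24 - -19*18)=1062; twice the area = |3237| = 3237; area = 3237/2; boundary points = 2 + 8 + 1 + 4 + 9 + 1 = 25; strictly interior points = area - boundary/2 + 1 = 1607; answer 1607
Step 2: S1 = 1607; r = 7; total draws C(13,2) = 78; favorable C(6,1)*C(7,1) = 42; P = 7/13; answer 7/13
Step 3: S2 = 7/13; threaded value p + q = 20; d = -3; -1*(-3)^3 + 8*(-3)^2 - 4*(-3)^1 - 5 = (27) + (72) + (12) + (-5) = 106; answer 106

106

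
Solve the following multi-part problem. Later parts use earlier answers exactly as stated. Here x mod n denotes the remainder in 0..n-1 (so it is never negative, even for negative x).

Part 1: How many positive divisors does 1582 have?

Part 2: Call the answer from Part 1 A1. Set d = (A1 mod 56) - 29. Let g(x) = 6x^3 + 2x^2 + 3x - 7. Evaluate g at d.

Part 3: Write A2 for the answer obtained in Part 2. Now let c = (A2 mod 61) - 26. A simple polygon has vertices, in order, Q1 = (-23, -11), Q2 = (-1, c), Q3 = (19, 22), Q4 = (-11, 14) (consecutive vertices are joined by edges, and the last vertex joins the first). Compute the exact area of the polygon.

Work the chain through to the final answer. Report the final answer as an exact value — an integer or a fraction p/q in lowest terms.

Part 1: 1582 = 2 * 7 * 113; number of divisors = (1+1) * (1+1) * (1+1) = 8; answer 8
Part 2: A1 = 8; d = -21; 6*(-21)^3 + 2*(-21)^2 + 3*(-21)^1 - 7 = (-55566) + (882) + (-63) + (-7) = -54754; answer -54754
Part 3: A2 = -54754; c = -2; cross terms: (-23*-2 - -1*-11)=35, (-1*22 - 19*-2)=16, (19*14 - -11*22)=508, (-11*-11 - -23*14)=443; twice the area = |1002| = 1002; area = 501; answer 501

501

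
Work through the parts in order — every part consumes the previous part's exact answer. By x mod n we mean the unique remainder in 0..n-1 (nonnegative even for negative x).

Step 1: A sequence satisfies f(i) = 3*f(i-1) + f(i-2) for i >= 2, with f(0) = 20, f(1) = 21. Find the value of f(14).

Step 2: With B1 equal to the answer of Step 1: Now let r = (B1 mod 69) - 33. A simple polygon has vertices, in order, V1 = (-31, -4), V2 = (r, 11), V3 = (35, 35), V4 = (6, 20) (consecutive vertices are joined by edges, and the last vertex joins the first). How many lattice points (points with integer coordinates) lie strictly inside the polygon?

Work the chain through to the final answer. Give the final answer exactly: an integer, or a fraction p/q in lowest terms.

123

Step 1: f(2) = 3*(21) + 1*(20) = 83; iterating: f(2)=83, f(3)=270, f(4)=893, f(5)=2949, f(6)=9740, f(7)=32169, f(8)=106247, f(9)=350910, f(10)=1158977, f(11)=3827841, f(12)=12642500, f(13)=41755341, f(14)=137908523; answer 137908523
Step 2: B1 = 137908523; r = -16; cross terms: (-31*11 - -16*-4)=-405, (-16*35 - 35*11)=-945, (35*20 - 6*35)=490, (6*-4 - -31*20)=596; twice the area = |-264| = 264; area = 132; boundary points = 15 + 3 + 1 + 1 = 20; strictly interior points = area - boundary/2 + 1 = 123; answer 123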